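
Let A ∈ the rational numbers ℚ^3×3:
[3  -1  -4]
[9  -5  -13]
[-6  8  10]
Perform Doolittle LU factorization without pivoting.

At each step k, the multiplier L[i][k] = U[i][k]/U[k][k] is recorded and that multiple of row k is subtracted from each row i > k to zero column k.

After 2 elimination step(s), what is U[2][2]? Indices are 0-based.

[col 0] pivot 3
  R1 -= 3*R0 → (0, -2, -1)  (L[1][0] := 3)
  R2 -= -2*R0 → (0, 6, 2)  (L[2][0] := -2)
[col 1] pivot -2
  R2 -= -3*R1 → (0, 0, -1)  (L[2][1] := -3)

U[2][2] = -1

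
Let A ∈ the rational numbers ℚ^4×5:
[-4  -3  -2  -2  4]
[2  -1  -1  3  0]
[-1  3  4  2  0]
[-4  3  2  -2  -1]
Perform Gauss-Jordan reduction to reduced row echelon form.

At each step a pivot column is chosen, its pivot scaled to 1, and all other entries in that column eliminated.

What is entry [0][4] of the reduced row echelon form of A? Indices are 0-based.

M[0][4] = -25/58

step 1: normalize row 0 (÷-4) = (1, 3/4, 1/2, 1/2, -1)
  row 1: subtract 2×row0 = (0, -5/2, -2, 2, 2)
  row 2: subtract -1×row0 = (0, 15/4, 9/2, 5/2, -1)
  row 3: subtract -4×row0 = (0, 6, 4, 0, -5)
step 2: normalize row 1 (÷-5/2) = (0, 1, 4/5, -4/5, -4/5)
  row 0: subtract 3/4×row1 = (1, 0, -1/10, 11/10, -2/5)
  row 2: subtract 15/4×row1 = (0, 0, 3/2, 11/2, 2)
  row 3: subtract 6×row1 = (0, 0, -4/5, 24/5, -1/5)
step 3: normalize row 2 (÷3/2) = (0, 0, 1, 11/3, 4/3)
  row 0: subtract -1/10×row2 = (1, 0, 0, 22/15, -4/15)
  row 1: subtract 4/5×row2 = (0, 1, 0, -56/15, -28/15)
  row 3: subtract -4/5×row2 = (0, 0, 0, 116/15, 13/15)
step 4: normalize row 3 (÷116/15) = (0, 0, 0, 1, 13/116)
  row 0: subtract 22/15×row3 = (1, 0, 0, 0, -25/58)
  row 1: subtract -56/15×row3 = (0, 1, 0, 0, -42/29)
  row 2: subtract 11/3×row3 = (0, 0, 1, 0, 107/116)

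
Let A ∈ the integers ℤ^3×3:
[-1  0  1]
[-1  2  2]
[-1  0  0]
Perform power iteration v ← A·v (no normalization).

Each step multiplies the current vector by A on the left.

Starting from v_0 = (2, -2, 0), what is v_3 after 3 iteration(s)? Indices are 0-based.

v_3 = (2, -24, 0)

v_0 = (2, -2, 0).
v_1 = A·v_0 = (-2, -6, -2).
v_2 = A·v_1 = (0, -14, 2).
v_3 = A·v_2 = (2, -24, 0).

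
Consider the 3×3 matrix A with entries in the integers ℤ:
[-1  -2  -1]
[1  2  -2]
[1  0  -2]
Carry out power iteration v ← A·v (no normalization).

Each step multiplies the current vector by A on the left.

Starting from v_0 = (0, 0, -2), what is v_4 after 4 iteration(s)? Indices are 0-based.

v_0 = (0, 0, -2).
v_1 = A·v_0 = (2, 4, 4).
v_2 = A·v_1 = (-14, 2, -6).
v_3 = A·v_2 = (16, 2, -2).
v_4 = A·v_3 = (-18, 24, 20).

v_4 = (-18, 24, 20)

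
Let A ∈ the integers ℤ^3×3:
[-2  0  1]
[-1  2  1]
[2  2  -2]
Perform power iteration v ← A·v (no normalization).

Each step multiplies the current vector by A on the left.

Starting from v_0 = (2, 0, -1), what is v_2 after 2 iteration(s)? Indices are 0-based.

v_2 = (16, 5, -28)

v_0 = (2, 0, -1).
v_1 = A·v_0 = (-5, -3, 6).
v_2 = A·v_1 = (16, 5, -28).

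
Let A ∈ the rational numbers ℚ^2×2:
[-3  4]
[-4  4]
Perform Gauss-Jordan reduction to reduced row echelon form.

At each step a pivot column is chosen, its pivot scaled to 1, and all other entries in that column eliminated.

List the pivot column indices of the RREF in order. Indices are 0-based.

[1] R0 /= -3  ⇒  (1, -4/3)
     R1 -= -4·R0  ⇒  (0, -4/3)
[2] R1 /= -4/3  ⇒  (0, 1)
     R0 -= -4/3·R1  ⇒  (1, 0)

pivot columns: 0, 1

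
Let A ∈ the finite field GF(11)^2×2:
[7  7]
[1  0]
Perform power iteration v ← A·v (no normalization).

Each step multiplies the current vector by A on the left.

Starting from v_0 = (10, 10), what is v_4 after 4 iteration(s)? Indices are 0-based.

v_4 = (1, 3)

v_0 = (10, 10).
v_1 = A·v_0 = (8, 10).
v_2 = A·v_1 = (5, 8).
v_3 = A·v_2 = (3, 5).
v_4 = A·v_3 = (1, 3).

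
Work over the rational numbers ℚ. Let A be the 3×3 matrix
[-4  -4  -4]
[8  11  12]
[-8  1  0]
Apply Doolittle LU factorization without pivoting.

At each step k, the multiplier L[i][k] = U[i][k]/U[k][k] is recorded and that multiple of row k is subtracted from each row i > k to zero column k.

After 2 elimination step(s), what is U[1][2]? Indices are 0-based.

k=0: U[0][0]=-4
  eliminate (1,0): mult=-2, new row 1: (0, 3, 4); set L[1][0]=-2
  eliminate (2,0): mult=2, new row 2: (0, 9, 8); set L[2][0]=2
k=1: U[1][1]=3
  eliminate (2,1): mult=3, new row 2: (0, 0, -4); set L[2][1]=3

U[1][2] = 4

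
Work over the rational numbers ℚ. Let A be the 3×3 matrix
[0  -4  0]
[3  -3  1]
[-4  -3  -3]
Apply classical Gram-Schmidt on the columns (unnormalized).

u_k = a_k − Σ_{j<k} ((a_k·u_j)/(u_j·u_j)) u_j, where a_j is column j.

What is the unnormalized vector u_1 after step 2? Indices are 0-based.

u_1 = (-4, -84/25, -63/25)

Step 1: u_0 = a_0 = (0, 3, -4).
Step 2: u_1 = a_1 − (3/25)·u_0 = (-4, -84/25, -63/25).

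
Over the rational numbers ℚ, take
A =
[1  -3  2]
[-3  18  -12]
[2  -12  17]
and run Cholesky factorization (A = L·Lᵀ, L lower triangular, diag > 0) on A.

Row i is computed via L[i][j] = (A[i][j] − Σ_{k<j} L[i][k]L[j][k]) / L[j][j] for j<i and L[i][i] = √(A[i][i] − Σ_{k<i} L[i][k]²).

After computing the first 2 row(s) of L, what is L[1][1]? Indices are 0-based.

L[1][1] = 3

Step 1: L[0][0] = √(1) = 1.
  L[1][0] = (-3) / L[0][0] = -3.
Step 2: L[1][1] = √(9) = 3.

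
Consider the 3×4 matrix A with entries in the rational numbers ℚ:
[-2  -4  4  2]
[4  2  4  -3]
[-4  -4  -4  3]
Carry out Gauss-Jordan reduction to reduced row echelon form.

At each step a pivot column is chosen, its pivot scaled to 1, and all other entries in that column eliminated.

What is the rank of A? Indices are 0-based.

rank = 3

step 1: normalize row 0 (÷-2) = (1, 2, -2, -1)
  row 1: subtract 4×row0 = (0, -6, 12, 1)
  row 2: subtract -4×row0 = (0, 4, -12, -1)
step 2: normalize row 1 (÷-6) = (0, 1, -2, -1/6)
  row 0: subtract 2×row1 = (1, 0, 2, -2/3)
  row 2: subtract 4×row1 = (0, 0, -4, -1/3)
step 3: normalize row 2 (÷-4) = (0, 0, 1, 1/12)
  row 0: subtract 2×row2 = (1, 0, 0, -5/6)
  row 1: subtract -2×row2 = (0, 1, 0, 0)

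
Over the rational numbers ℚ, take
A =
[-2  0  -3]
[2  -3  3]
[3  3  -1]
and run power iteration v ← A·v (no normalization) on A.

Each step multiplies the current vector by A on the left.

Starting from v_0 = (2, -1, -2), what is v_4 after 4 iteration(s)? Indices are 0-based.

v_0 = (2, -1, -2).
v_1 = A·v_0 = (2, 1, 5).
v_2 = A·v_1 = (-19, 16, 4).
v_3 = A·v_2 = (26, -74, -13).
v_4 = A·v_3 = (-13, 235, -131).

v_4 = (-13, 235, -131)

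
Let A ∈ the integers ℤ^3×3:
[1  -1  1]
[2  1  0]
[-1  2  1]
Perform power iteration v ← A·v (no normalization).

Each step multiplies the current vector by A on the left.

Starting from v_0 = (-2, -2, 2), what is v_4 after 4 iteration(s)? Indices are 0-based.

v_0 = (-2, -2, 2).
v_1 = A·v_0 = (2, -6, 0).
v_2 = A·v_1 = (8, -2, -14).
v_3 = A·v_2 = (-4, 14, -26).
v_4 = A·v_3 = (-44, 6, 6).

v_4 = (-44, 6, 6)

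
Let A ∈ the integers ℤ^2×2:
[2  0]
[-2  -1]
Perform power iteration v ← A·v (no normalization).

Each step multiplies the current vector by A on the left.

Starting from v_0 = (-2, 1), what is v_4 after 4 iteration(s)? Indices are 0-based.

v_0 = (-2, 1).
v_1 = A·v_0 = (-4, 3).
v_2 = A·v_1 = (-8, 5).
v_3 = A·v_2 = (-16, 11).
v_4 = A·v_3 = (-32, 21).

v_4 = (-32, 21)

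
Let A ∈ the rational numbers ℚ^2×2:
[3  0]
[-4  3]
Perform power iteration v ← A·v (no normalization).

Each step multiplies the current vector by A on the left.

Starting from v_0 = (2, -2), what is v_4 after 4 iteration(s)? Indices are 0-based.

v_4 = (162, -1026)

v_0 = (2, -2).
v_1 = A·v_0 = (6, -14).
v_2 = A·v_1 = (18, -66).
v_3 = A·v_2 = (54, -270).
v_4 = A·v_3 = (162, -1026).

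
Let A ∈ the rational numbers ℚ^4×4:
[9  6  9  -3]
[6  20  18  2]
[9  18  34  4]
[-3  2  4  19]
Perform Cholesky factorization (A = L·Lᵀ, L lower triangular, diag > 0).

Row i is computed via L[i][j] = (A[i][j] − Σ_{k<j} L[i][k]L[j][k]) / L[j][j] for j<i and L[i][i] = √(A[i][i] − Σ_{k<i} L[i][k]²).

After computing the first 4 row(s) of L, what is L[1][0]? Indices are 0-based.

L[1][0] = 2

Step 1: L[0][0] = √(9) = 3.
  L[1][0] = (6) / L[0][0] = 2.
Step 2: L[1][1] = √(16) = 4.
  L[2][0] = (9) / L[0][0] = 3.
  L[2][1] = (12) / L[1][1] = 3.
Step 3: L[2][2] = √(16) = 4.
  L[3][0] = (-3) / L[0][0] = -1.
  L[3][1] = (4) / L[1][1] = 1.
  L[3][2] = (4) / L[2][2] = 1.
Step 4: L[3][3] = √(16) = 4.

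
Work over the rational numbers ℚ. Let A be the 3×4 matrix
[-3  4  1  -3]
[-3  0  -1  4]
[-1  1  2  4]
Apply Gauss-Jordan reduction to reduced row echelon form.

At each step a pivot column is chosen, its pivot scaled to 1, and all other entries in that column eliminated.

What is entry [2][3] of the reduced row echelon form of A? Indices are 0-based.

step 1: normalize row 0 (÷-3) = (1, -4/3, -1/3, 1)
  row 1: subtract -3×row0 = (0, -4, -2, 7)
  row 2: subtract -1×row0 = (0, -1/3, 5/3, 5)
step 2: normalize row 1 (÷-4) = (0, 1, 1/2, -7/4)
  row 0: subtract -4/3×row1 = (1, 0, 1/3, -4/3)
  row 2: subtract -1/3×row1 = (0, 0, 11/6, 53/12)
step 3: normalize row 2 (÷11/6) = (0, 0, 1, 53/22)
  row 0: subtract 1/3×row2 = (1, 0, 0, -47/22)
  row 1: subtract 1/2×row2 = (0, 1, 0, -65/22)

M[2][3] = 53/22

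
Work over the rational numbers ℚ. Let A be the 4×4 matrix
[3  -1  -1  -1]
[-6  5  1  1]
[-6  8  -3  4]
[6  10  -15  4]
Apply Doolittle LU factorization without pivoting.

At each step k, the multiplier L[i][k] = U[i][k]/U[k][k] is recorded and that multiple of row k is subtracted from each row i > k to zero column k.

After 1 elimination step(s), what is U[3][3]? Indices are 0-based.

k=0: U[0][0]=3
  eliminate (1,0): mult=-2, new row 1: (0, 3, -1, -1); set L[1][0]=-2
  eliminate (2,0): mult=-2, new row 2: (0, 6, -5, 2); set L[2][0]=-2
  eliminate (3,0): mult=2, new row 3: (0, 12, -13, 6); set L[3][0]=2

U[3][3] = 6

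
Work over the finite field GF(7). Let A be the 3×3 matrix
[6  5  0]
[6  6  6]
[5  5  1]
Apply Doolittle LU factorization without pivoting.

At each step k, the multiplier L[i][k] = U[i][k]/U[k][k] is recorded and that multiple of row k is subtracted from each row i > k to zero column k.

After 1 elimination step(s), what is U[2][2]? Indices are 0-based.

k=0: U[0][0]=6
  eliminate (1,0): mult=1, new row 1: (0, 1, 6); set L[1][0]=1
  eliminate (2,0): mult=2, new row 2: (0, 2, 1); set L[2][0]=2

U[2][2] = 1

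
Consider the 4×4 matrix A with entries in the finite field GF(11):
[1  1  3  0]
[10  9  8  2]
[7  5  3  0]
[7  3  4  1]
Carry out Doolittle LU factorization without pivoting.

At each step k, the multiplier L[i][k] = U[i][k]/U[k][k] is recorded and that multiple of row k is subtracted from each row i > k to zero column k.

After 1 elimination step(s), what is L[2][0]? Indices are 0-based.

k=0: U[0][0]=1
  eliminate (1,0): mult=10, new row 1: (0, 10, 0, 2); set L[1][0]=10
  eliminate (2,0): mult=7, new row 2: (0, 9, 4, 0); set L[2][0]=7
  eliminate (3,0): mult=7, new row 3: (0, 7, 5, 1); set L[3][0]=7

L[2][0] = 7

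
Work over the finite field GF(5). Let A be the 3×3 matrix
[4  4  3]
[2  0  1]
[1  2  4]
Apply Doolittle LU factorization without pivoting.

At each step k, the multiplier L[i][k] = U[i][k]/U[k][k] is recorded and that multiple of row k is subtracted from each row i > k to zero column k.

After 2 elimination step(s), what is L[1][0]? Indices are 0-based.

L[1][0] = 3

[col 0] pivot 4
  R1 -= 3*R0 → (0, 3, 2)  (L[1][0] := 3)
  R2 -= 4*R0 → (0, 1, 2)  (L[2][0] := 4)
[col 1] pivot 3
  R2 -= 2*R1 → (0, 0, 3)  (L[2][1] := 2)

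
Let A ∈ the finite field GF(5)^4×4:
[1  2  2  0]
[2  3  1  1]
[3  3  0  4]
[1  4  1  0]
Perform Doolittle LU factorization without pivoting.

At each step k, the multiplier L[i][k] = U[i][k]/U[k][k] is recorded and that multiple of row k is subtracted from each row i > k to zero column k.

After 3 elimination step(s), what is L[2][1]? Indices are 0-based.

[col 0] pivot 1
  R1 -= 2*R0 → (0, 4, 2, 1)  (L[1][0] := 2)
  R2 -= 3*R0 → (0, 2, 4, 4)  (L[2][0] := 3)
  R3 -= 1*R0 → (0, 2, 4, 0)  (L[3][0] := 1)
[col 1] pivot 4
  R2 -= 3*R1 → (0, 0, 3, 1)  (L[2][1] := 3)
  R3 -= 3*R1 → (0, 0, 3, 2)  (L[3][1] := 3)
[col 2] pivot 3
  R3 -= 1*R2 → (0, 0, 0, 1)  (L[3][2] := 1)

L[2][1] = 3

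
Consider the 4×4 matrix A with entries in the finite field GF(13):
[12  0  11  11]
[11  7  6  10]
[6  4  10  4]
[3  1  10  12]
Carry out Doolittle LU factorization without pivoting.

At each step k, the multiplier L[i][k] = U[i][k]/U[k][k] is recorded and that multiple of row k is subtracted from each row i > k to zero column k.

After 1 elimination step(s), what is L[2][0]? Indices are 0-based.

L[2][0] = 7

[col 0] pivot 12
  R1 -= 2*R0 → (0, 7, 10, 1)  (L[1][0] := 2)
  R2 -= 7*R0 → (0, 4, 11, 5)  (L[2][0] := 7)
  R3 -= 10*R0 → (0, 1, 4, 6)  (L[3][0] := 10)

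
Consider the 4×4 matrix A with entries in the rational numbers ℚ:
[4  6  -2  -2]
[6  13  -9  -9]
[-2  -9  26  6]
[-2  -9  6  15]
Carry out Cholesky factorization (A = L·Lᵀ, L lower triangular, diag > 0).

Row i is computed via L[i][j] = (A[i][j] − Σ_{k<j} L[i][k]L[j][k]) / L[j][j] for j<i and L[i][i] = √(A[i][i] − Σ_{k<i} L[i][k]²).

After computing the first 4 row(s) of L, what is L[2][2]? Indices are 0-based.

Step 1: L[0][0] = √(4) = 2.
  L[1][0] = (6) / L[0][0] = 3.
Step 2: L[1][1] = √(4) = 2.
  L[2][0] = (-2) / L[0][0] = -1.
  L[2][1] = (-6) / L[1][1] = -3.
Step 3: L[2][2] = √(16) = 4.
  L[3][0] = (-2) / L[0][0] = -1.
  L[3][1] = (-6) / L[1][1] = -3.
  L[3][2] = (-4) / L[2][2] = -1.
Step 4: L[3][3] = √(4) = 2.

L[2][2] = 4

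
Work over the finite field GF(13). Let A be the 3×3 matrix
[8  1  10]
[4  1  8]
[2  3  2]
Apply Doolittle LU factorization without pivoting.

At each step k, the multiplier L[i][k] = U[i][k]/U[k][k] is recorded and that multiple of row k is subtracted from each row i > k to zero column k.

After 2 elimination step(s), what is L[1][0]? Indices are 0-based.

L[1][0] = 7

Step 1: pivot at (0,0) is 8.
  row1 ← row1 − (7)·row0  ⇒  L[1][0]=7, U row1=(0, 7, 3)
  row2 ← row2 − (10)·row0  ⇒  L[2][0]=10, U row2=(0, 6, 6)
Step 2: pivot at (1,1) is 7.
  row2 ← row2 − (12)·row1  ⇒  L[2][1]=12, U row2=(0, 0, 9)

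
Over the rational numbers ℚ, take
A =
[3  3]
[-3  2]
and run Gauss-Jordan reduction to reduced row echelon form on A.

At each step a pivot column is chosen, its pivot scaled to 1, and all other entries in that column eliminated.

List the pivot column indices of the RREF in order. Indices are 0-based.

pivot columns: 0, 1

[1] R0 /= 3  ⇒  (1, 1)
     R1 -= -3·R0  ⇒  (0, 5)
[2] R1 /= 5  ⇒  (0, 1)
     R0 -= 1·R1  ⇒  (1, 0)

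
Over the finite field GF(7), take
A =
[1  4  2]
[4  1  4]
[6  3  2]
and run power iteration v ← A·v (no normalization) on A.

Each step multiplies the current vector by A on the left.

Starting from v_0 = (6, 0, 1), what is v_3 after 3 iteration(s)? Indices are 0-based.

v_3 = (4, 1, 2)

v_0 = (6, 0, 1).
v_1 = A·v_0 = (1, 0, 3).
v_2 = A·v_1 = (0, 2, 5).
v_3 = A·v_2 = (4, 1, 2).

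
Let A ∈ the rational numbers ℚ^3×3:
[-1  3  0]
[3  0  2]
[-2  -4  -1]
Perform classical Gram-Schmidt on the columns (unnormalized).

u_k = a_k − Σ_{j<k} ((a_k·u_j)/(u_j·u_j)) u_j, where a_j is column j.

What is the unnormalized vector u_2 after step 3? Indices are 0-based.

Step 1: u_0 = a_0 = (-1, 3, -2).
Step 2: u_1 = a_1 − (5/14)·u_0 = (47/14, -15/14, -23/7).
Step 3: u_2 = a_2 − (4/7)·u_0 − (16/325)·u_1 = (132/325, 22/65, 99/325).

u_2 = (132/325, 22/65, 99/325)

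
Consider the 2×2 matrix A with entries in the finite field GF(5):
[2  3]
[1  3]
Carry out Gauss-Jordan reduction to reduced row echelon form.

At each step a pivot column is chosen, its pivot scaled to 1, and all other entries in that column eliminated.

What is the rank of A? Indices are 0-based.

[1] R0 /= 2  ⇒  (1, 4)
     R1 -= 1·R0  ⇒  (0, 4)
[2] R1 /= 4  ⇒  (0, 1)
     R0 -= 4·R1  ⇒  (1, 0)

rank = 2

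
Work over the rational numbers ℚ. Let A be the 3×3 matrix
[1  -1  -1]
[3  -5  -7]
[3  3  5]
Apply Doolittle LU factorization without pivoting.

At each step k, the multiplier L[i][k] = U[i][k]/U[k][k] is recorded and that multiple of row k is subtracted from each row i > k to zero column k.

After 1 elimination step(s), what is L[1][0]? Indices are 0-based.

Step 1: pivot at (0,0) is 1.
  row1 ← row1 − (3)·row0  ⇒  L[1][0]=3, U row1=(0, -2, -4)
  row2 ← row2 − (3)·row0  ⇒  L[2][0]=3, U row2=(0, 6, 8)

L[1][0] = 3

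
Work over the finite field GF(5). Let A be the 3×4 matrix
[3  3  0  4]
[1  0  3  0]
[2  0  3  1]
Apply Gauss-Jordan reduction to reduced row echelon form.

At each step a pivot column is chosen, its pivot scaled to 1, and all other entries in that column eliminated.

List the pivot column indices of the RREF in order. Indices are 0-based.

pivot columns: 0, 1, 2

[1] R0 /= 3  ⇒  (1, 1, 0, 3)
     R1 -= 1·R0  ⇒  (0, 4, 3, 2)
     R2 -= 2·R0  ⇒  (0, 3, 3, 0)
[2] R1 /= 4  ⇒  (0, 1, 2, 3)
     R0 -= 1·R1  ⇒  (1, 0, 3, 0)
     R2 -= 3·R1  ⇒  (0, 0, 2, 1)
[3] R2 /= 2  ⇒  (0, 0, 1, 3)
     R0 -= 3·R2  ⇒  (1, 0, 0, 1)
     R1 -= 2·R2  ⇒  (0, 1, 0, 2)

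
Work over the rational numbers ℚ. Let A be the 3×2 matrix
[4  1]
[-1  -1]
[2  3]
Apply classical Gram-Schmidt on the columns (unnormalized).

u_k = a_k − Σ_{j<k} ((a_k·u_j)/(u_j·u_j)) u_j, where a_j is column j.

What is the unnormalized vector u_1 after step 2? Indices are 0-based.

Step 1: u_0 = a_0 = (4, -1, 2).
Step 2: u_1 = a_1 − (11/21)·u_0 = (-23/21, -10/21, 41/21).

u_1 = (-23/21, -10/21, 41/21)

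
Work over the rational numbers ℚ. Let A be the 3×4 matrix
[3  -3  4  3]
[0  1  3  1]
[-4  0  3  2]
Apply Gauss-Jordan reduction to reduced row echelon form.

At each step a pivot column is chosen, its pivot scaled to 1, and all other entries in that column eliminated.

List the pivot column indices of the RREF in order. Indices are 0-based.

pivot columns: 0, 1, 2

step 1: normalize row 0 (÷3) = (1, -1, 4/3, 1)
  row 2: subtract -4×row0 = (0, -4, 25/3, 6)
step 2: normalize row 1 (÷1) = (0, 1, 3, 1)
  row 0: subtract -1×row1 = (1, 0, 13/3, 2)
  row 2: subtract -4×row1 = (0, 0, 61/3, 10)
step 3: normalize row 2 (÷61/3) = (0, 0, 1, 30/61)
  row 0: subtract 13/3×row2 = (1, 0, 0, -8/61)
  row 1: subtract 3×row2 = (0, 1, 0, -29/61)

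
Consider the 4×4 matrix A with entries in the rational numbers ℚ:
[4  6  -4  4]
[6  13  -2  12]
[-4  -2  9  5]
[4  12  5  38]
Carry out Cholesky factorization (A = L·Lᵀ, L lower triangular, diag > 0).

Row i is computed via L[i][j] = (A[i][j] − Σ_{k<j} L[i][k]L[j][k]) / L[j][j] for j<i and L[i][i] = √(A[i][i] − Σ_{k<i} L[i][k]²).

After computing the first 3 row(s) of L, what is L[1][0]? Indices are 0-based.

Step 1: L[0][0] = √(4) = 2.
  L[1][0] = (6) / L[0][0] = 3.
Step 2: L[1][1] = √(4) = 2.
  L[2][0] = (-4) / L[0][0] = -2.
  L[2][1] = (4) / L[1][1] = 2.
Step 3: L[2][2] = √(1) = 1.

L[1][0] = 3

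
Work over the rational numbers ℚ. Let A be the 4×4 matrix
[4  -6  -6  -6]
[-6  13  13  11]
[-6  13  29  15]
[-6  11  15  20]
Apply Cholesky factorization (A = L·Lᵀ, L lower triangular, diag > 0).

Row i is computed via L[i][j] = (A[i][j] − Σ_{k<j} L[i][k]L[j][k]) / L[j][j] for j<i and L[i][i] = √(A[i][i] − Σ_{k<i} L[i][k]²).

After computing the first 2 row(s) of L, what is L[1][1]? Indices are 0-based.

L[1][1] = 2

Step 1: L[0][0] = √(4) = 2.
  L[1][0] = (-6) / L[0][0] = -3.
Step 2: L[1][1] = √(4) = 2.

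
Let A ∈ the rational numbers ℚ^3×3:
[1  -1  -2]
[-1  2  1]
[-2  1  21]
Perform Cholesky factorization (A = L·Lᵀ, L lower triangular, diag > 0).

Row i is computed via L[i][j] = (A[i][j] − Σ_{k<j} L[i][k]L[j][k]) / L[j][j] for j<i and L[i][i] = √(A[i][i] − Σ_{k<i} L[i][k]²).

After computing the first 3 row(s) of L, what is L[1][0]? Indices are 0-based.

Step 1: L[0][0] = √(1) = 1.
  L[1][0] = (-1) / L[0][0] = -1.
Step 2: L[1][1] = √(1) = 1.
  L[2][0] = (-2) / L[0][0] = -2.
  L[2][1] = (-1) / L[1][1] = -1.
Step 3: L[2][2] = √(16) = 4.

L[1][0] = -1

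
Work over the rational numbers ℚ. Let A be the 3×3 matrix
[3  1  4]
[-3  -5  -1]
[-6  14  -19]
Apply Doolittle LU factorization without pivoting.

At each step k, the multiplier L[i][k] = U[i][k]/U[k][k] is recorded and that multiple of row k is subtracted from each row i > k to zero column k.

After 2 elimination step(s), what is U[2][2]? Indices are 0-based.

[col 0] pivot 3
  R1 -= -1*R0 → (0, -4, 3)  (L[1][0] := -1)
  R2 -= -2*R0 → (0, 16, -11)  (L[2][0] := -2)
[col 1] pivot -4
  R2 -= -4*R1 → (0, 0, 1)  (L[2][1] := -4)

U[2][2] = 1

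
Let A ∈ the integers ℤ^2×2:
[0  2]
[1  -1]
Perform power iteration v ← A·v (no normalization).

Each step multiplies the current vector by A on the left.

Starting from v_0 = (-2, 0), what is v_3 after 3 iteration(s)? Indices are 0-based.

v_0 = (-2, 0).
v_1 = A·v_0 = (0, -2).
v_2 = A·v_1 = (-4, 2).
v_3 = A·v_2 = (4, -6).

v_3 = (4, -6)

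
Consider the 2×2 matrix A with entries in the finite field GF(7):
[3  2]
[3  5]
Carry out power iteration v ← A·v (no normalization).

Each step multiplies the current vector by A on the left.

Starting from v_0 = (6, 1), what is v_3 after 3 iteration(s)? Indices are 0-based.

v_3 = (3, 3)

v_0 = (6, 1).
v_1 = A·v_0 = (6, 2).
v_2 = A·v_1 = (1, 0).
v_3 = A·v_2 = (3, 3).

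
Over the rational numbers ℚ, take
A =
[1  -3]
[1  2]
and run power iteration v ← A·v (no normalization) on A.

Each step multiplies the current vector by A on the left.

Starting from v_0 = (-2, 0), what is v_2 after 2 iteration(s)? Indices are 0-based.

v_0 = (-2, 0).
v_1 = A·v_0 = (-2, -2).
v_2 = A·v_1 = (4, -6).

v_2 = (4, -6)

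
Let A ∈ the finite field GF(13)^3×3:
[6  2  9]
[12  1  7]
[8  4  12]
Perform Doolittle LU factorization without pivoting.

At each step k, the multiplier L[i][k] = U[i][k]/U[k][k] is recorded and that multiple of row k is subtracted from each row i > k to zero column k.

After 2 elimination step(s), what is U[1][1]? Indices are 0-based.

[col 0] pivot 6
  R1 -= 2*R0 → (0, 10, 2)  (L[1][0] := 2)
  R2 -= 10*R0 → (0, 10, 0)  (L[2][0] := 10)
[col 1] pivot 10
  R2 -= 1*R1 → (0, 0, 11)  (L[2][1] := 1)

U[1][1] = 10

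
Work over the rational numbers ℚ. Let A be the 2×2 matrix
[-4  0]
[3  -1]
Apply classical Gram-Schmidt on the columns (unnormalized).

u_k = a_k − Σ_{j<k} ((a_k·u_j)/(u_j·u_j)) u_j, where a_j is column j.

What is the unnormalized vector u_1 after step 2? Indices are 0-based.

Step 1: u_0 = a_0 = (-4, 3).
Step 2: u_1 = a_1 − (-3/25)·u_0 = (-12/25, -16/25).

u_1 = (-12/25, -16/25)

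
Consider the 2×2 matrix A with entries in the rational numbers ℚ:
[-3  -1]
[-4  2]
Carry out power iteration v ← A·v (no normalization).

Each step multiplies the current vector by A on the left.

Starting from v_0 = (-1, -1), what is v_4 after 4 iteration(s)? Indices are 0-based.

v_4 = (-194, -152)

v_0 = (-1, -1).
v_1 = A·v_0 = (4, 2).
v_2 = A·v_1 = (-14, -12).
v_3 = A·v_2 = (54, 32).
v_4 = A·v_3 = (-194, -152).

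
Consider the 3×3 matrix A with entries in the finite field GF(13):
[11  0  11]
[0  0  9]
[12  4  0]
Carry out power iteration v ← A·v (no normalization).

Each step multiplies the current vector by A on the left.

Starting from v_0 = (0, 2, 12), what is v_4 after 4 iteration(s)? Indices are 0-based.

v_0 = (0, 2, 12).
v_1 = A·v_0 = (2, 4, 8).
v_2 = A·v_1 = (6, 7, 1).
v_3 = A·v_2 = (12, 9, 9).
v_4 = A·v_3 = (10, 3, 11).

v_4 = (10, 3, 11)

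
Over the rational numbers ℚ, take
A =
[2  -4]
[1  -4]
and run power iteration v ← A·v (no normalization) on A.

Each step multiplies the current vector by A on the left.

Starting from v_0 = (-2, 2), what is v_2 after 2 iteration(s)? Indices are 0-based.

v_2 = (16, 28)

v_0 = (-2, 2).
v_1 = A·v_0 = (-12, -10).
v_2 = A·v_1 = (16, 28).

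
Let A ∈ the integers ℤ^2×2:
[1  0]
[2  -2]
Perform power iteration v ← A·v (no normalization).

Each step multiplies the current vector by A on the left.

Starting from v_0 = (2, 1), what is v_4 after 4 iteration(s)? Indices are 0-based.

v_0 = (2, 1).
v_1 = A·v_0 = (2, 2).
v_2 = A·v_1 = (2, 0).
v_3 = A·v_2 = (2, 4).
v_4 = A·v_3 = (2, -4).

v_4 = (2, -4)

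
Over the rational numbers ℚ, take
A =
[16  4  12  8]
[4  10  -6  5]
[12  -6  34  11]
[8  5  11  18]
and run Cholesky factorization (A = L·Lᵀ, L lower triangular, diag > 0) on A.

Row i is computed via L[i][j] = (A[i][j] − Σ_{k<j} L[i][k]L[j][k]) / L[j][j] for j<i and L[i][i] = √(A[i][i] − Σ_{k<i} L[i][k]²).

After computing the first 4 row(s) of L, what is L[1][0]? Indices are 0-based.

L[1][0] = 1

Step 1: L[0][0] = √(16) = 4.
  L[1][0] = (4) / L[0][0] = 1.
Step 2: L[1][1] = √(9) = 3.
  L[2][0] = (12) / L[0][0] = 3.
  L[2][1] = (-9) / L[1][1] = -3.
Step 3: L[2][2] = √(16) = 4.
  L[3][0] = (8) / L[0][0] = 2.
  L[3][1] = (3) / L[1][1] = 1.
  L[3][2] = (8) / L[2][2] = 2.
Step 4: L[3][3] = √(9) = 3.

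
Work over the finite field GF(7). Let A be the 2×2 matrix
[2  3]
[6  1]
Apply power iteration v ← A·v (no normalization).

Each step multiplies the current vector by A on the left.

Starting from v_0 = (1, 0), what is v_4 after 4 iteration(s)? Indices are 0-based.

v_0 = (1, 0).
v_1 = A·v_0 = (2, 6).
v_2 = A·v_1 = (1, 4).
v_3 = A·v_2 = (0, 3).
v_4 = A·v_3 = (2, 3).

v_4 = (2, 3)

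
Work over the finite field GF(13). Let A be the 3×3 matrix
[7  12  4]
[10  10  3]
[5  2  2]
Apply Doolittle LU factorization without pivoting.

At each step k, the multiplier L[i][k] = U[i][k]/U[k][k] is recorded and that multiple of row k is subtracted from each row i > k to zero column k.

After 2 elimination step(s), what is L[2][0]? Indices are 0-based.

k=0: U[0][0]=7
  eliminate (1,0): mult=7, new row 1: (0, 4, 1); set L[1][0]=7
  eliminate (2,0): mult=10, new row 2: (0, 12, 1); set L[2][0]=10
k=1: U[1][1]=4
  eliminate (2,1): mult=3, new row 2: (0, 0, 11); set L[2][1]=3

L[2][0] = 10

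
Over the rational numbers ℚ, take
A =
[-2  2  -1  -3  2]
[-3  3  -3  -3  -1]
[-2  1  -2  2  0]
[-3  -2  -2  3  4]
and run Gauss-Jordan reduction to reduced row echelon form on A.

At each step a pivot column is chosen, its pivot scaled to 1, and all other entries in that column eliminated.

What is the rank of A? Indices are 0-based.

step 1: normalize row 0 (÷-2) = (1, -1, 1/2, 3/2, -1)
  row 1: subtract -3×row0 = (0, 0, -3/2, 3/2, -4)
  row 2: subtract -2×row0 = (0, -1, -1, 5, -2)
  row 3: subtract -3×row0 = (0, -5, -1/2, 15/2, 1)
step 2: exchange rows 1,2
step 2: normalize row 1 (÷-1) = (0, 1, 1, -5, 2)
  row 0: subtract -1×row1 = (1, 0, 3/2, -7/2, 1)
  row 3: subtract -5×row1 = (0, 0, 9/2, -35/2, 11)
step 3: normalize row 2 (÷-3/2) = (0, 0, 1, -1, 8/3)
  row 0: subtract 3/2×row2 = (1, 0, 0, -2, -3)
  row 1: subtract 1×row2 = (0, 1, 0, -4, -2/3)
  row 3: subtract 9/2×row2 = (0, 0, 0, -13, -1)
step 4: normalize row 3 (÷-13) = (0, 0, 0, 1, 1/13)
  row 0: subtract -2×row3 = (1, 0, 0, 0, -37/13)
  row 1: subtract -4×row3 = (0, 1, 0, 0, -14/39)
  row 2: subtract -1×row3 = (0, 0, 1, 0, 107/39)

rank = 4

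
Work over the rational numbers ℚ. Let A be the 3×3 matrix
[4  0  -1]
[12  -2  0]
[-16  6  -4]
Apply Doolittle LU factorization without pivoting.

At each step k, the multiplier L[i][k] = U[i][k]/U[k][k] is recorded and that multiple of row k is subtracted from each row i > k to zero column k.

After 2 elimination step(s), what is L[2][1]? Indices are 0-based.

L[2][1] = -3

k=0: U[0][0]=4
  eliminate (1,0): mult=3, new row 1: (0, -2, 3); set L[1][0]=3
  eliminate (2,0): mult=-4, new row 2: (0, 6, -8); set L[2][0]=-4
k=1: U[1][1]=-2
  eliminate (2,1): mult=-3, new row 2: (0, 0, 1); set L[2][1]=-3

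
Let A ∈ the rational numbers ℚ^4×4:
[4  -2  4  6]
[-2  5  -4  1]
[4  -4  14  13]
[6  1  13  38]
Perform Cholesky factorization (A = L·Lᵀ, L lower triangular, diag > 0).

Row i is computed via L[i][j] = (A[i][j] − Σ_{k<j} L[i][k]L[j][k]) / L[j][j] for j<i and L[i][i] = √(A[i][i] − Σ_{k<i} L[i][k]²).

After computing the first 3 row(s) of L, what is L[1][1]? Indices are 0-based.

L[1][1] = 2

Step 1: L[0][0] = √(4) = 2.
  L[1][0] = (-2) / L[0][0] = -1.
Step 2: L[1][1] = √(4) = 2.
  L[2][0] = (4) / L[0][0] = 2.
  L[2][1] = (-2) / L[1][1] = -1.
Step 3: L[2][2] = √(9) = 3.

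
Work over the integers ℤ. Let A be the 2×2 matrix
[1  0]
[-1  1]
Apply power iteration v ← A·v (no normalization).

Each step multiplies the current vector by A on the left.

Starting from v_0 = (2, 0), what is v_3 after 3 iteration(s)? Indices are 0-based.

v_3 = (2, -6)

v_0 = (2, 0).
v_1 = A·v_0 = (2, -2).
v_2 = A·v_1 = (2, -4).
v_3 = A·v_2 = (2, -6).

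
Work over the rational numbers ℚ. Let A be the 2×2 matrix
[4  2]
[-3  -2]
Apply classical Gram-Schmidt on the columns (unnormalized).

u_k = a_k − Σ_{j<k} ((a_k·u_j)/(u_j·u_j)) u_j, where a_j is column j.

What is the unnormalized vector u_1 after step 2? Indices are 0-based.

Step 1: u_0 = a_0 = (4, -3).
Step 2: u_1 = a_1 − (14/25)·u_0 = (-6/25, -8/25).

u_1 = (-6/25, -8/25)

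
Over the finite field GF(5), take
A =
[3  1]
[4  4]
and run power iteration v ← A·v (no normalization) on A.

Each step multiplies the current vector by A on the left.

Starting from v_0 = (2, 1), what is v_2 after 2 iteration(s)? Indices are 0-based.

v_0 = (2, 1).
v_1 = A·v_0 = (2, 2).
v_2 = A·v_1 = (3, 1).

v_2 = (3, 1)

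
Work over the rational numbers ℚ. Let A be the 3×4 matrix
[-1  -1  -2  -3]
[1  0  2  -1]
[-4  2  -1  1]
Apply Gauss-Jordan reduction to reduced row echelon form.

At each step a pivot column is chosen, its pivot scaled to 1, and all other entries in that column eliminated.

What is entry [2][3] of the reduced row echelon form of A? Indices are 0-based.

[1] R0 /= -1  ⇒  (1, 1, 2, 3)
     R1 -= 1·R0  ⇒  (0, -1, 0, -4)
     R2 -= -4·R0  ⇒  (0, 6, 7, 13)
[2] R1 /= -1  ⇒  (0, 1, 0, 4)
     R0 -= 1·R1  ⇒  (1, 0, 2, -1)
     R2 -= 6·R1  ⇒  (0, 0, 7, -11)
[3] R2 /= 7  ⇒  (0, 0, 1, -11/7)
     R0 -= 2·R2  ⇒  (1, 0, 0, 15/7)

M[2][3] = -11/7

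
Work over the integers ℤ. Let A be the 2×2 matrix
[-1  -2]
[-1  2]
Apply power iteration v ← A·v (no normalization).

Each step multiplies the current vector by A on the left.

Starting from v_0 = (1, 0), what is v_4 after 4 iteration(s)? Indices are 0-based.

v_0 = (1, 0).
v_1 = A·v_0 = (-1, -1).
v_2 = A·v_1 = (3, -1).
v_3 = A·v_2 = (-1, -5).
v_4 = A·v_3 = (11, -9).

v_4 = (11, -9)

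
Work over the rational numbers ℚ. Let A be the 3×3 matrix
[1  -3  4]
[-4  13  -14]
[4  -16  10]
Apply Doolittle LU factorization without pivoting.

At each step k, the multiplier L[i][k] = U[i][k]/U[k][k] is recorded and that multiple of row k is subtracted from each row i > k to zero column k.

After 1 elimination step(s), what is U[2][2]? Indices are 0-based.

Step 1: pivot at (0,0) is 1.
  row1 ← row1 − (-4)·row0  ⇒  L[1][0]=-4, U row1=(0, 1, 2)
  row2 ← row2 − (4)·row0  ⇒  L[2][0]=4, U row2=(0, -4, -6)

U[2][2] = -6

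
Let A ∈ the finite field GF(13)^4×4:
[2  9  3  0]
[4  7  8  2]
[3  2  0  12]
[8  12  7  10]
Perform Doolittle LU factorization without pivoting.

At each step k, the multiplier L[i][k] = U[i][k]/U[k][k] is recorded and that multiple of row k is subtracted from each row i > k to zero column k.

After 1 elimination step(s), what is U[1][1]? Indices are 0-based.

k=0: U[0][0]=2
  eliminate (1,0): mult=2, new row 1: (0, 2, 2, 2); set L[1][0]=2
  eliminate (2,0): mult=8, new row 2: (0, 8, 2, 12); set L[2][0]=8
  eliminate (3,0): mult=4, new row 3: (0, 2, 8, 10); set L[3][0]=4

U[1][1] = 2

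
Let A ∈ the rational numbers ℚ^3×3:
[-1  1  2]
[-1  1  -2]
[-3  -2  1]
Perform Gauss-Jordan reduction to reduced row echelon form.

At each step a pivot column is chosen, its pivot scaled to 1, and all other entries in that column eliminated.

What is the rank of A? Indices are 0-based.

rank = 3

[1] R0 /= -1  ⇒  (1, -1, -2)
     R1 -= -1·R0  ⇒  (0, 0, -4)
     R2 -= -3·R0  ⇒  (0, -5, -5)
[2] R1 <-> R2
[2] R1 /= -5  ⇒  (0, 1, 1)
     R0 -= -1·R1  ⇒  (1, 0, -1)
[3] R2 /= -4  ⇒  (0, 0, 1)
     R0 -= -1·R2  ⇒  (1, 0, 0)
     R1 -= 1·R2  ⇒  (0, 1, 0)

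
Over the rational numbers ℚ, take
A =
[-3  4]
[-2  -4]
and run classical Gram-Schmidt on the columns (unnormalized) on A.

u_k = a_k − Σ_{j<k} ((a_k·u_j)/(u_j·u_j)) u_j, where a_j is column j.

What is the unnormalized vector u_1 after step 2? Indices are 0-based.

u_1 = (40/13, -60/13)

Step 1: u_0 = a_0 = (-3, -2).
Step 2: u_1 = a_1 − (-4/13)·u_0 = (40/13, -60/13).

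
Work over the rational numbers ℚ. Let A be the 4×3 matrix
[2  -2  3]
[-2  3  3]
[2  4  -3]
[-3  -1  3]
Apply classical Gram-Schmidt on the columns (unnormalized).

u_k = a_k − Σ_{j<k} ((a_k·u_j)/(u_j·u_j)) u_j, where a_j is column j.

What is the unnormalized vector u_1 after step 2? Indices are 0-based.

Step 1: u_0 = a_0 = (2, -2, 2, -3).
Step 2: u_1 = a_1 − (1/21)·u_0 = (-44/21, 65/21, 82/21, -6/7).

u_1 = (-44/21, 65/21, 82/21, -6/7)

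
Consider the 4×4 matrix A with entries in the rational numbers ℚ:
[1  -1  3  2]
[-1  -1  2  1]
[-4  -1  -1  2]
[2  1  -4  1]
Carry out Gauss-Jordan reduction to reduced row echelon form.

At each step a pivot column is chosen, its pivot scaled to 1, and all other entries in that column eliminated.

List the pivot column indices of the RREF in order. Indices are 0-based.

pivot(0,0)=1: scale R0 → (1, -1, 3, 2)
  clear (1,0): R1 −= (-1)R0 → (0, -2, 5, 3)
  clear (2,0): R2 −= (-4)R0 → (0, -5, 11, 10)
  clear (3,0): R3 −= (2)R0 → (0, 3, -10, -3)
pivot(1,1)=-2: scale R1 → (0, 1, -5/2, -3/2)
  clear (0,1): R0 −= (-1)R1 → (1, 0, 1/2, 1/2)
  clear (2,1): R2 −= (-5)R1 → (0, 0, -3/2, 5/2)
  clear (3,1): R3 −= (3)R1 → (0, 0, -5/2, 3/2)
pivot(2,2)=-3/2: scale R2 → (0, 0, 1, -5/3)
  clear (0,2): R0 −= (1/2)R2 → (1, 0, 0, 4/3)
  clear (1,2): R1 −= (-5/2)R2 → (0, 1, 0, -17/3)
  clear (3,2): R3 −= (-5/2)R2 → (0, 0, 0, -8/3)
pivot(3,3)=-8/3: scale R3 → (0, 0, 0, 1)
  clear (0,3): R0 −= (4/3)R3 → (1, 0, 0, 0)
  clear (1,3): R1 −= (-17/3)R3 → (0, 1, 0, 0)
  clear (2,3): R2 −= (-5/3)R3 → (0, 0, 1, 0)

pivot columns: 0, 1, 2, 3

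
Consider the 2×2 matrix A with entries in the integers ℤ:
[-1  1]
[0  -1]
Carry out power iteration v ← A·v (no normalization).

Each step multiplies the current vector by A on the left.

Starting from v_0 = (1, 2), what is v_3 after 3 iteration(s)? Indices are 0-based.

v_3 = (5, -2)

v_0 = (1, 2).
v_1 = A·v_0 = (1, -2).
v_2 = A·v_1 = (-3, 2).
v_3 = A·v_2 = (5, -2).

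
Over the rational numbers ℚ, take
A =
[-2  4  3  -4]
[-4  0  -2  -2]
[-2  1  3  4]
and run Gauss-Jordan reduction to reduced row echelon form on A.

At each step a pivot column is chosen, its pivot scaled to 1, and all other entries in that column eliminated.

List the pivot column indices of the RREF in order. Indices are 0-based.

pivot columns: 0, 1, 2

[1] R0 /= -2  ⇒  (1, -2, -3/2, 2)
     R1 -= -4·R0  ⇒  (0, -8, -8, 6)
     R2 -= -2·R0  ⇒  (0, -3, 0, 8)
[2] R1 /= -8  ⇒  (0, 1, 1, -3/4)
     R0 -= -2·R1  ⇒  (1, 0, 1/2, 1/2)
     R2 -= -3·R1  ⇒  (0, 0, 3, 23/4)
[3] R2 /= 3  ⇒  (0, 0, 1, 23/12)
     R0 -= 1/2·R2  ⇒  (1, 0, 0, -11/24)
     R1 -= 1·R2  ⇒  (0, 1, 0, -8/3)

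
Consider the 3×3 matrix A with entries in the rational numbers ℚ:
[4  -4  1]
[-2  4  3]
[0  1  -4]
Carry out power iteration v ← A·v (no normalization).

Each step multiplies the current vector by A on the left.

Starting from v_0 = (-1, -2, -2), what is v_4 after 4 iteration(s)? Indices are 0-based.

v_4 = (2974, -1838, -808)

v_0 = (-1, -2, -2).
v_1 = A·v_0 = (2, -12, 6).
v_2 = A·v_1 = (62, -34, -36).
v_3 = A·v_2 = (348, -368, 110).
v_4 = A·v_3 = (2974, -1838, -808).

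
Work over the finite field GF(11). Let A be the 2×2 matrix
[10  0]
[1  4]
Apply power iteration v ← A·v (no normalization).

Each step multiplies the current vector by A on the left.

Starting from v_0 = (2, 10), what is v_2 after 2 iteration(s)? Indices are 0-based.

v_2 = (2, 1)

v_0 = (2, 10).
v_1 = A·v_0 = (9, 9).
v_2 = A·v_1 = (2, 1).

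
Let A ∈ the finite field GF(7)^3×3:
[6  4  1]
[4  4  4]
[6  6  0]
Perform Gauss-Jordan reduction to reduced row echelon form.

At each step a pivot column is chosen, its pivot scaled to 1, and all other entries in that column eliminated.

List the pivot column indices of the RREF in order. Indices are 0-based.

pivot columns: 0, 1, 2

pivot(0,0)=6: scale R0 → (1, 3, 6)
  clear (1,0): R1 −= (4)R0 → (0, 6, 1)
  clear (2,0): R2 −= (6)R0 → (0, 2, 6)
pivot(1,1)=6: scale R1 → (0, 1, 6)
  clear (0,1): R0 −= (3)R1 → (1, 0, 2)
  clear (2,1): R2 −= (2)R1 → (0, 0, 1)
pivot(2,2)=1: scale R2 → (0, 0, 1)
  clear (0,2): R0 −= (2)R2 → (1, 0, 0)
  clear (1,2): R1 −= (6)R2 → (0, 1, 0)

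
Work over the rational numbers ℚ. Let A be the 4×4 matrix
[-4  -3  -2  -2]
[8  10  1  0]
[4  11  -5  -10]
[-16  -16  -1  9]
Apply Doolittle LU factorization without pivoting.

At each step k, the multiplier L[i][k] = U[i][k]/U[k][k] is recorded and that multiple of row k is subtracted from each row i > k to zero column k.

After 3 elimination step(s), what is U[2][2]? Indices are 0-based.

[col 0] pivot -4
  R1 -= -2*R0 → (0, 4, -3, -4)  (L[1][0] := -2)
  R2 -= -1*R0 → (0, 8, -7, -12)  (L[2][0] := -1)
  R3 -= 4*R0 → (0, -4, 7, 17)  (L[3][0] := 4)
[col 1] pivot 4
  R2 -= 2*R1 → (0, 0, -1, -4)  (L[2][1] := 2)
  R3 -= -1*R1 → (0, 0, 4, 13)  (L[3][1] := -1)
[col 2] pivot -1
  R3 -= -4*R2 → (0, 0, 0, -3)  (L[3][2] := -4)

U[2][2] = -1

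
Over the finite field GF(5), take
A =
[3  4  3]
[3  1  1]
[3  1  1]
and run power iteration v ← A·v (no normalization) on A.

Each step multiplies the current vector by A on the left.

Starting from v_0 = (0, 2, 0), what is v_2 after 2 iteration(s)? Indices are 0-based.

v_2 = (3, 3, 3)

v_0 = (0, 2, 0).
v_1 = A·v_0 = (3, 2, 2).
v_2 = A·v_1 = (3, 3, 3).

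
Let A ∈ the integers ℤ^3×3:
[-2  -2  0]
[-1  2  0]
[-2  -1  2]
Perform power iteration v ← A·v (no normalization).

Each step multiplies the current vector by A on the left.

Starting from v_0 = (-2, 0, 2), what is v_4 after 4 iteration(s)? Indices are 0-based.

v_4 = (-72, 0, 12)

v_0 = (-2, 0, 2).
v_1 = A·v_0 = (4, 2, 8).
v_2 = A·v_1 = (-12, 0, 6).
v_3 = A·v_2 = (24, 12, 36).
v_4 = A·v_3 = (-72, 0, 12).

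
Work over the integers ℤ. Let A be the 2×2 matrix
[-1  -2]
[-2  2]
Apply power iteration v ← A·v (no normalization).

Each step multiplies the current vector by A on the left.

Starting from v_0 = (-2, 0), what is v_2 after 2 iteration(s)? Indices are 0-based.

v_0 = (-2, 0).
v_1 = A·v_0 = (2, 4).
v_2 = A·v_1 = (-10, 4).

v_2 = (-10, 4)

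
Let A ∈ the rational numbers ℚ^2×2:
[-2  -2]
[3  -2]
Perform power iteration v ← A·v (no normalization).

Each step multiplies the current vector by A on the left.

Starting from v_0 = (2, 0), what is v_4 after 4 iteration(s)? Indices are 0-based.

v_0 = (2, 0).
v_1 = A·v_0 = (-4, 6).
v_2 = A·v_1 = (-4, -24).
v_3 = A·v_2 = (56, 36).
v_4 = A·v_3 = (-184, 96).

v_4 = (-184, 96)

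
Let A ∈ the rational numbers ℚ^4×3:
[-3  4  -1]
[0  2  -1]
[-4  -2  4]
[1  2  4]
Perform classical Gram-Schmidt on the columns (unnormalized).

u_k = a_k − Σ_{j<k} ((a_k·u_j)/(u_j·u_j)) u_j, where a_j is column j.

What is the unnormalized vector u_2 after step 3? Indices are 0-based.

u_2 = (-205/181, -94/181, 373/181, 877/181)

Step 1: u_0 = a_0 = (-3, 0, -4, 1).
Step 2: u_1 = a_1 − (-1/13)·u_0 = (49/13, 2, -30/13, 27/13).
Step 3: u_2 = a_2 − (-9/26)·u_0 − (-87/362)·u_1 = (-205/181, -94/181, 373/181, 877/181).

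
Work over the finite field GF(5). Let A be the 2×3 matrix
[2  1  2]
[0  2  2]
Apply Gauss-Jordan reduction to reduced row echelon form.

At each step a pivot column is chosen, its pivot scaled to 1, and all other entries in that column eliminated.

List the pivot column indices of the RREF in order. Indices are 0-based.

[1] R0 /= 2  ⇒  (1, 3, 1)
[2] R1 /= 2  ⇒  (0, 1, 1)
     R0 -= 3·R1  ⇒  (1, 0, 3)

pivot columns: 0, 1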